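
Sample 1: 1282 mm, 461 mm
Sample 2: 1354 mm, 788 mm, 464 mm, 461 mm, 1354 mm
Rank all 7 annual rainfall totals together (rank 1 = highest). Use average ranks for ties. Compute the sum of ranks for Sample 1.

9.5

Sorted (descending): 1354, 1354, 1282, 788, 464, 461, 461
The 2 values of 1354 occupy positions 1–2 → average rank (1+2)/2 = 1.5.
The 2 values of 461 occupy positions 6–7 → average rank (6+7)/2 = 6.5.
Sample 1 values → pooled ranks: 1282→3, 461→6.5
Rank sum = 3 + 6.5 = 9.5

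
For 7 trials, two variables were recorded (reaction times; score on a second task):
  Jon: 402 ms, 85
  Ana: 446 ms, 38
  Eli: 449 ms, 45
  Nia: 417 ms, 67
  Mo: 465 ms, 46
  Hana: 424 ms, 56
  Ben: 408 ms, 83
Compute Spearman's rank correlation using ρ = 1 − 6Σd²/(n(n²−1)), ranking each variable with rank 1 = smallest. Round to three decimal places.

Ranks of variable 1: 1, 5, 6, 3, 7, 4, 2
Ranks of variable 2: 7, 1, 2, 5, 3, 4, 6
d = r₁ − r₂: -6, 4, 4, -2, 4, 0, -4
d²: 36, 16, 16, 4, 16, 0, 16; Σd² = 104
ρ = 1 − 6·104/(7·48) = 1 − 624/336 = -0.857

-0.857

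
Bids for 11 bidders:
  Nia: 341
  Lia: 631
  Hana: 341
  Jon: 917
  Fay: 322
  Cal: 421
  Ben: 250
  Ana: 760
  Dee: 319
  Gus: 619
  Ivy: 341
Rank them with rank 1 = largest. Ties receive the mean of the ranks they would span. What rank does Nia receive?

Sorted (descending): 917, 760, 631, 619, 421, 341, 341, 341, 322, 319, 250
The 3 values of 341 occupy positions 6–8 → average rank 7.
Nia has value 341 → rank 7.

7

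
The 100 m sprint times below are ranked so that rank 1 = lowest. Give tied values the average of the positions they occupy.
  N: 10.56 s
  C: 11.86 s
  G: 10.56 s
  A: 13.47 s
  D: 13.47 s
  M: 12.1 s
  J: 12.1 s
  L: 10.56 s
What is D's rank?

7.5

Sorted (ascending): 10.56, 10.56, 10.56, 11.86, 12.1, 12.1, 13.47, 13.47
The 3 values of 10.56 occupy positions 1–3 → average rank 2.
The 2 values of 12.1 occupy positions 5–6 → average rank (5+6)/2 = 5.5.
The 2 values of 13.47 occupy positions 7–8 → average rank (7+8)/2 = 7.5.
D has value 13.47 s → rank 7.5.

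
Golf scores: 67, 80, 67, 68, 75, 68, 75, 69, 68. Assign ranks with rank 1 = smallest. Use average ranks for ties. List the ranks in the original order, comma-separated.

1.5, 9, 1.5, 4, 7.5, 4, 7.5, 6, 4

Sorted (ascending): 67, 67, 68, 68, 68, 69, 75, 75, 80
The 2 values of 67 occupy positions 1–2 → average rank (1+2)/2 = 1.5.
The 3 values of 68 occupy positions 3–5 → average rank 4.
The 2 values of 75 occupy positions 7–8 → average rank (7+8)/2 = 7.5.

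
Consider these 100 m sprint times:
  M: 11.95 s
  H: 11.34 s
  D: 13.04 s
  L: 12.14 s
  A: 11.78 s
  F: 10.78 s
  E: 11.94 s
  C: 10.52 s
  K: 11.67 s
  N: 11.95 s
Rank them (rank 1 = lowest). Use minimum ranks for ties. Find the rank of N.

Sorted (ascending): 10.52, 10.78, 11.34, 11.67, 11.78, 11.94, 11.95, 11.95, 12.14, 13.04
The 2 values of 11.95 occupy positions 7–8 → each gets rank 7.
N has value 11.95 s → rank 7.

7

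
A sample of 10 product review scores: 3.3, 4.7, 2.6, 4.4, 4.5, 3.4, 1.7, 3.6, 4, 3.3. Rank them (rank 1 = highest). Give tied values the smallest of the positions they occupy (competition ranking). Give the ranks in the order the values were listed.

7, 1, 9, 3, 2, 6, 10, 5, 4, 7

Sorted (descending): 4.7, 4.5, 4.4, 4, 3.6, 3.4, 3.3, 3.3, 2.6, 1.7
The 2 values of 3.3 occupy positions 7–8 → each gets rank 7.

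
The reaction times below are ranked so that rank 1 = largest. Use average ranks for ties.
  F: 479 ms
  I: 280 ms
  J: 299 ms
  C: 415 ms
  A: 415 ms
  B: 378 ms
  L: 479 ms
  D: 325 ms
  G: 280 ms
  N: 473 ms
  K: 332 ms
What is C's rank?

Sorted (descending): 479, 479, 473, 415, 415, 378, 332, 325, 299, 280, 280
The 2 values of 479 occupy positions 1–2 → average rank (1+2)/2 = 1.5.
The 2 values of 415 occupy positions 4–5 → average rank (4+5)/2 = 4.5.
The 2 values of 280 occupy positions 10–11 → average rank (10+11)/2 = 10.5.
C has value 415 ms → rank 4.5.

4.5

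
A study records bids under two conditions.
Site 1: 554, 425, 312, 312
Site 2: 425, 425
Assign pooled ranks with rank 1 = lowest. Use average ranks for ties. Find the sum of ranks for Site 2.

8

Sorted (ascending): 312, 312, 425, 425, 425, 554
The 2 values of 312 occupy positions 1–2 → average rank (1+2)/2 = 1.5.
The 3 values of 425 occupy positions 3–5 → average rank 4.
Site 2 values → pooled ranks: 425→4, 425→4
Rank sum = 4 + 4 = 8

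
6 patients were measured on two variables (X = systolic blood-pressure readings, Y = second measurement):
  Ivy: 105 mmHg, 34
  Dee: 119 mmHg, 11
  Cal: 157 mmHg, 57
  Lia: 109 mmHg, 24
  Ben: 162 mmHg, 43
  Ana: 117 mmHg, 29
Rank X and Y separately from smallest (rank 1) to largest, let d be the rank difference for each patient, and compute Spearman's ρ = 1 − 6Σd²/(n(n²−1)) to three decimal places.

0.429

Ranks of variable 1: 1, 4, 5, 2, 6, 3
Ranks of variable 2: 4, 1, 6, 2, 5, 3
d = r₁ − r₂: -3, 3, -1, 0, 1, 0
d²: 9, 9, 1, 0, 1, 0; Σd² = 20
ρ = 1 − 6·20/(6·35) = 1 − 120/210 = 0.429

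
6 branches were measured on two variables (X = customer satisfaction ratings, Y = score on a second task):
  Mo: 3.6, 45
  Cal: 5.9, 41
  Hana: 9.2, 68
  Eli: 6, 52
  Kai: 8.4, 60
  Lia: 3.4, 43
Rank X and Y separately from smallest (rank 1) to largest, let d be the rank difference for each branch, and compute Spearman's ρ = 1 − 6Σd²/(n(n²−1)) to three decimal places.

Ranks of variable 1: 2, 3, 6, 4, 5, 1
Ranks of variable 2: 3, 1, 6, 4, 5, 2
d = r₁ − r₂: -1, 2, 0, 0, 0, -1
d²: 1, 4, 0, 0, 0, 1; Σd² = 6
ρ = 1 − 6·6/(6·35) = 1 − 36/210 = 0.829

0.829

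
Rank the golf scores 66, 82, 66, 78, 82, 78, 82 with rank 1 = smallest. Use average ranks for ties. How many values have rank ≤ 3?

2

Sorted (ascending): 66, 66, 78, 78, 82, 82, 82
The 2 values of 66 occupy positions 1–2 → average rank (1+2)/2 = 1.5.
The 2 values of 78 occupy positions 3–4 → average rank (3+4)/2 = 3.5.
The 3 values of 82 occupy positions 5–7 → average rank 6.
Ranks ≤ 3: {1.5, 1.5} → 2 values.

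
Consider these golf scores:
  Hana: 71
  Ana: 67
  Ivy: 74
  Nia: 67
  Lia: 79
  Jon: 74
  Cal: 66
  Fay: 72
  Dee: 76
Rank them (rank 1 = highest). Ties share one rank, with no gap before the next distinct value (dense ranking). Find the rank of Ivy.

3

Sorted (descending): 79, 76, 74, 74, 72, 71, 67, 67, 66
The 2 values of 74 share dense rank 3.
The 2 values of 67 share dense rank 6.
Remaining distinct values take the next consecutive integers.
Ivy has value 74 → rank 3.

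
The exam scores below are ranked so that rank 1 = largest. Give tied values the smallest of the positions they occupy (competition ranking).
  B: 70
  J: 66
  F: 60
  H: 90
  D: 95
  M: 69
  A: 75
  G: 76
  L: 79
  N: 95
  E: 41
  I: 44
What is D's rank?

Sorted (descending): 95, 95, 90, 79, 76, 75, 70, 69, 66, 60, 44, 41
The 2 values of 95 occupy positions 1–2 → each gets rank 1.
D has value 95 → rank 1.

1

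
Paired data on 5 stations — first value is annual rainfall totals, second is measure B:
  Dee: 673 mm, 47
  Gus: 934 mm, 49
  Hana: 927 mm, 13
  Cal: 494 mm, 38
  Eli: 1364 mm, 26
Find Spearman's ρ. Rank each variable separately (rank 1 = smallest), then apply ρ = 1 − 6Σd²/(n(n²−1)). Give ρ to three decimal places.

Ranks of variable 1: 2, 4, 3, 1, 5
Ranks of variable 2: 4, 5, 1, 3, 2
d = r₁ − r₂: -2, -1, 2, -2, 3
d²: 4, 1, 4, 4, 9; Σd² = 22
ρ = 1 − 6·22/(5·24) = 1 − 132/120 = -0.100

-0.100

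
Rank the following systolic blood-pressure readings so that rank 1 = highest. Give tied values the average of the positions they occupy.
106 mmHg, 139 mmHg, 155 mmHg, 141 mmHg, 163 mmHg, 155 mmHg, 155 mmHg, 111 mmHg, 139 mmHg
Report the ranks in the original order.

Sorted (descending): 163, 155, 155, 155, 141, 139, 139, 111, 106
The 3 values of 155 occupy positions 2–4 → average rank 3.
The 2 values of 139 occupy positions 6–7 → average rank (6+7)/2 = 6.5.

9, 6.5, 3, 5, 1, 3, 3, 8, 6.5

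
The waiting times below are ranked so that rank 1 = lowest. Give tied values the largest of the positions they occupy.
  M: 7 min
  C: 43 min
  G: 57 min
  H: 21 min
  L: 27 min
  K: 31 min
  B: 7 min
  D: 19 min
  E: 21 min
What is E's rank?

Sorted (ascending): 7, 7, 19, 21, 21, 27, 31, 43, 57
The 2 values of 7 occupy positions 1–2 → each gets rank 2.
The 2 values of 21 occupy positions 4–5 → each gets rank 5.
E has value 21 min → rank 5.

5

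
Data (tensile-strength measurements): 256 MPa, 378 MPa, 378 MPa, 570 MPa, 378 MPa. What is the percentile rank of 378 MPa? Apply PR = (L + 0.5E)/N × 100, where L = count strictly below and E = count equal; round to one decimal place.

N = 5.
Strictly below 378: 1. Equal to 378: 3.
PR = (1 + 0.5·3)/5 × 100 = 50.0

50.0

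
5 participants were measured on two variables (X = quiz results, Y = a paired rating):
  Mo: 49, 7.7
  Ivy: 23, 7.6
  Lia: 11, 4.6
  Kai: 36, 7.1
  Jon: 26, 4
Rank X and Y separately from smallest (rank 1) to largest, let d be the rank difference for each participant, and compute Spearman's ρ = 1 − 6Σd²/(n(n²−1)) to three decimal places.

0.500

Ranks of variable 1: 5, 2, 1, 4, 3
Ranks of variable 2: 5, 4, 2, 3, 1
d = r₁ − r₂: 0, -2, -1, 1, 2
d²: 0, 4, 1, 1, 4; Σd² = 10
ρ = 1 − 6·10/(5·24) = 1 − 60/120 = 0.500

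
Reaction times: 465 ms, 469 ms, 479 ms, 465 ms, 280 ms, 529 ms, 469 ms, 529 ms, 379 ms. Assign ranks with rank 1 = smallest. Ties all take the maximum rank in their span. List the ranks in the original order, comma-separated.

4, 6, 7, 4, 1, 9, 6, 9, 2

Sorted (ascending): 280, 379, 465, 465, 469, 469, 479, 529, 529
The 2 values of 465 occupy positions 3–4 → each gets rank 4.
The 2 values of 469 occupy positions 5–6 → each gets rank 6.
The 2 values of 529 occupy positions 8–9 → each gets rank 9.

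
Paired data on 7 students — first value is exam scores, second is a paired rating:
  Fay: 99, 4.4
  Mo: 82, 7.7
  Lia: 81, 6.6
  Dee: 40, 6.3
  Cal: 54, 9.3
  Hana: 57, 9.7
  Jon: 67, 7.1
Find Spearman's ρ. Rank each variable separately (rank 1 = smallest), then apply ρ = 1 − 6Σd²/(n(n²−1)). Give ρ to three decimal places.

-0.321

Ranks of variable 1: 7, 6, 5, 1, 2, 3, 4
Ranks of variable 2: 1, 5, 3, 2, 6, 7, 4
d = r₁ − r₂: 6, 1, 2, -1, -4, -4, 0
d²: 36, 1, 4, 1, 16, 16, 0; Σd² = 74
ρ = 1 − 6·74/(7·48) = 1 − 444/336 = -0.321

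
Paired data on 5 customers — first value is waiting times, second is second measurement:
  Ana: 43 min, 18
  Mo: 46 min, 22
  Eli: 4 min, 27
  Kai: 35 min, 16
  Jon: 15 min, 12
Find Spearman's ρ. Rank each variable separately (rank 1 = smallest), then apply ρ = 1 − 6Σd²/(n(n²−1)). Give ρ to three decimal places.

0.000

Ranks of variable 1: 4, 5, 1, 3, 2
Ranks of variable 2: 3, 4, 5, 2, 1
d = r₁ − r₂: 1, 1, -4, 1, 1
d²: 1, 1, 16, 1, 1; Σd² = 20
ρ = 1 − 6·20/(5·24) = 1 − 120/120 = 0.000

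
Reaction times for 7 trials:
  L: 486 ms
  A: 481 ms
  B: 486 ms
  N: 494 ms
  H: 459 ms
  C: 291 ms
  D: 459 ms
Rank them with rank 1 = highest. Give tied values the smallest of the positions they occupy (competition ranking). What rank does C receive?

Sorted (descending): 494, 486, 486, 481, 459, 459, 291
The 2 values of 486 occupy positions 2–3 → each gets rank 2.
The 2 values of 459 occupy positions 5–6 → each gets rank 5.
C has value 291 ms → rank 7.

7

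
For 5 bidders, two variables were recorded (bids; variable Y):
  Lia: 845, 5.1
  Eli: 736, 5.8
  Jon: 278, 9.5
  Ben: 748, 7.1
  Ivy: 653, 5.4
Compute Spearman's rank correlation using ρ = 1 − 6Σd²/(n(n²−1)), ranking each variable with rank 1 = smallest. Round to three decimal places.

-0.600

Ranks of variable 1: 5, 3, 1, 4, 2
Ranks of variable 2: 1, 3, 5, 4, 2
d = r₁ − r₂: 4, 0, -4, 0, 0
d²: 16, 0, 16, 0, 0; Σd² = 32
ρ = 1 − 6·32/(5·24) = 1 − 192/120 = -0.600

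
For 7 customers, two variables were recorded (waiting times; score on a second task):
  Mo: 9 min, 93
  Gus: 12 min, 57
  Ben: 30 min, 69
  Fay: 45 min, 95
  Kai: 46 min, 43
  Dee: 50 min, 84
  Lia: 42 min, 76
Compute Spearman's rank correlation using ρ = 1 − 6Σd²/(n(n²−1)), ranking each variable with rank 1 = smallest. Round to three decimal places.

Ranks of variable 1: 1, 2, 3, 5, 6, 7, 4
Ranks of variable 2: 6, 2, 3, 7, 1, 5, 4
d = r₁ − r₂: -5, 0, 0, -2, 5, 2, 0
d²: 25, 0, 0, 4, 25, 4, 0; Σd² = 58
ρ = 1 − 6·58/(7·48) = 1 − 348/336 = -0.036

-0.036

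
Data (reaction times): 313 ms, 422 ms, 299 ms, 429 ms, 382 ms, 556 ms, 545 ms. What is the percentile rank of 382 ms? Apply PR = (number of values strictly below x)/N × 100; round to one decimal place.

28.6

N = 7.
Strictly below 382: 2. Equal to 382: 1.
PR = 2/7 × 100 = 28.6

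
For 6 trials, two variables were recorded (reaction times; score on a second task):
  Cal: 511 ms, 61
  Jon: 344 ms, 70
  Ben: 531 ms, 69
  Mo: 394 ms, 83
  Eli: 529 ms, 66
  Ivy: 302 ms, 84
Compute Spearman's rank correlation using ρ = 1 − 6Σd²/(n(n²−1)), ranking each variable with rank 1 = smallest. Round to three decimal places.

Ranks of variable 1: 4, 2, 6, 3, 5, 1
Ranks of variable 2: 1, 4, 3, 5, 2, 6
d = r₁ − r₂: 3, -2, 3, -2, 3, -5
d²: 9, 4, 9, 4, 9, 25; Σd² = 60
ρ = 1 − 6·60/(6·35) = 1 − 360/210 = -0.714

-0.714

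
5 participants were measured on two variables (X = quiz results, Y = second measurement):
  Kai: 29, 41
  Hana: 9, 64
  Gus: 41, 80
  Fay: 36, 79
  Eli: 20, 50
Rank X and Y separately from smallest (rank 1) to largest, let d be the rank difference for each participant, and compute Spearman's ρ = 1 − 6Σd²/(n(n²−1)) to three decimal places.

Ranks of variable 1: 3, 1, 5, 4, 2
Ranks of variable 2: 1, 3, 5, 4, 2
d = r₁ − r₂: 2, -2, 0, 0, 0
d²: 4, 4, 0, 0, 0; Σd² = 8
ρ = 1 − 6·8/(5·24) = 1 − 48/120 = 0.600

0.600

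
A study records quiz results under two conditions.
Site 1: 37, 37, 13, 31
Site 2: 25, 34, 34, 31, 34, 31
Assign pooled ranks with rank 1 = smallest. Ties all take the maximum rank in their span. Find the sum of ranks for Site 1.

Sorted (ascending): 13, 25, 31, 31, 31, 34, 34, 34, 37, 37
The 3 values of 31 occupy positions 3–5 → each gets rank 5.
The 3 values of 34 occupy positions 6–8 → each gets rank 8.
The 2 values of 37 occupy positions 9–10 → each gets rank 10.
Site 1 values → pooled ranks: 37→10, 37→10, 13→1, 31→5
Rank sum = 10 + 10 + 1 + 5 = 26

26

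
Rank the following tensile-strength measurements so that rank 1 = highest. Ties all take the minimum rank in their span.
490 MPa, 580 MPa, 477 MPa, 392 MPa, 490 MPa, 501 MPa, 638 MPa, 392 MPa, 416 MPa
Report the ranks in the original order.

4, 2, 6, 8, 4, 3, 1, 8, 7

Sorted (descending): 638, 580, 501, 490, 490, 477, 416, 392, 392
The 2 values of 490 occupy positions 4–5 → each gets rank 4.
The 2 values of 392 occupy positions 8–9 → each gets rank 8.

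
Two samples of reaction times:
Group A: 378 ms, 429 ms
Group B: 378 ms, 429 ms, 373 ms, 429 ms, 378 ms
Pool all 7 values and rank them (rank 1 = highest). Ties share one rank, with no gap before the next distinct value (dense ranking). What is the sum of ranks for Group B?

9

Sorted (descending): 429, 429, 429, 378, 378, 378, 373
The 3 values of 429 share dense rank 1.
The 3 values of 378 share dense rank 2.
Remaining distinct values take the next consecutive integers.
Group B values → pooled ranks: 378→2, 429→1, 373→3, 429→1, 378→2
Rank sum = 2 + 1 + 3 + 1 + 2 = 9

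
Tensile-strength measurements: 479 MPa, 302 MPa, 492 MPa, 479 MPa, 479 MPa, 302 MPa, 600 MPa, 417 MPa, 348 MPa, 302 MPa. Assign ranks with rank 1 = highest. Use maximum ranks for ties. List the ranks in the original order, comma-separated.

5, 10, 2, 5, 5, 10, 1, 6, 7, 10

Sorted (descending): 600, 492, 479, 479, 479, 417, 348, 302, 302, 302
The 3 values of 479 occupy positions 3–5 → each gets rank 5.
The 3 values of 302 occupy positions 8–10 → each gets rank 10.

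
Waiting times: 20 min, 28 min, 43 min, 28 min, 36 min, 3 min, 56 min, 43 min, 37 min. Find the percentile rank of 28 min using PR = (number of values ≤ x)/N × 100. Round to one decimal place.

44.4

N = 9.
Strictly below 28: 2. Equal to 28: 2.
PR = 4/9 × 100 = 44.4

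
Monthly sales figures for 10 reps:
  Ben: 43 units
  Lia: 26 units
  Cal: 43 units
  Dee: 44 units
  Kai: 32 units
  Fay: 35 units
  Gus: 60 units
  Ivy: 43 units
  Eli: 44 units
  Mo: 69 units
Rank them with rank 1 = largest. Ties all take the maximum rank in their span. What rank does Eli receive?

4

Sorted (descending): 69, 60, 44, 44, 43, 43, 43, 35, 32, 26
The 2 values of 44 occupy positions 3–4 → each gets rank 4.
The 3 values of 43 occupy positions 5–7 → each gets rank 7.
Eli has value 44 units → rank 4.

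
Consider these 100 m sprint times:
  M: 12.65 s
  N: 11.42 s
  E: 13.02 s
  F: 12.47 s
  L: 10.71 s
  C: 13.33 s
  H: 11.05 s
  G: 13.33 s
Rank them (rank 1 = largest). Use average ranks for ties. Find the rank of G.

1.5

Sorted (descending): 13.33, 13.33, 13.02, 12.65, 12.47, 11.42, 11.05, 10.71
The 2 values of 13.33 occupy positions 1–2 → average rank (1+2)/2 = 1.5.
G has value 13.33 s → rank 1.5.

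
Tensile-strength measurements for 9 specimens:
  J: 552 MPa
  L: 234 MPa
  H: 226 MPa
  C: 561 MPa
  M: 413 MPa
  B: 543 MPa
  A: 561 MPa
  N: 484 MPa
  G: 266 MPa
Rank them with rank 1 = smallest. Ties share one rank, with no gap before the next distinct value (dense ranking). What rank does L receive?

Sorted (ascending): 226, 234, 266, 413, 484, 543, 552, 561, 561
The 2 values of 561 share dense rank 8.
Remaining distinct values take the next consecutive integers.
L has value 234 MPa → rank 2.

2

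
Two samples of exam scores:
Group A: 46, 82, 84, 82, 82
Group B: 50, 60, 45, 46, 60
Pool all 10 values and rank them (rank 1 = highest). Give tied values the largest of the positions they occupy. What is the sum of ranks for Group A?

Sorted (descending): 84, 82, 82, 82, 60, 60, 50, 46, 46, 45
The 3 values of 82 occupy positions 2–4 → each gets rank 4.
The 2 values of 60 occupy positions 5–6 → each gets rank 6.
The 2 values of 46 occupy positions 8–9 → each gets rank 9.
Group A values → pooled ranks: 46→9, 82→4, 84→1, 82→4, 82→4
Rank sum = 9 + 4 + 1 + 4 + 4 = 22

22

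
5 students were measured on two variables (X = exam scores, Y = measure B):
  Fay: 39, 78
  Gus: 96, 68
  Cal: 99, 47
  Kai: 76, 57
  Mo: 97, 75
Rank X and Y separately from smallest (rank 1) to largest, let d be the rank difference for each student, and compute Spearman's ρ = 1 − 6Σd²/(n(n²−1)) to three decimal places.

-0.600

Ranks of variable 1: 1, 3, 5, 2, 4
Ranks of variable 2: 5, 3, 1, 2, 4
d = r₁ − r₂: -4, 0, 4, 0, 0
d²: 16, 0, 16, 0, 0; Σd² = 32
ρ = 1 − 6·32/(5·24) = 1 − 192/120 = -0.600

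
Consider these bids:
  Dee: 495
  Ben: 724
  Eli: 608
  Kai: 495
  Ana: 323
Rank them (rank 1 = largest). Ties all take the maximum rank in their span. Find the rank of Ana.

Sorted (descending): 724, 608, 495, 495, 323
The 2 values of 495 occupy positions 3–4 → each gets rank 4.
Ana has value 323 → rank 5.

5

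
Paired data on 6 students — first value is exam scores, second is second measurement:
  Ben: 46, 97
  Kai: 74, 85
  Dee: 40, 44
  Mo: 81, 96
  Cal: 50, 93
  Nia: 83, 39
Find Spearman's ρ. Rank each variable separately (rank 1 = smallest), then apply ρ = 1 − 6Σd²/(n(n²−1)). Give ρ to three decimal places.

-0.257

Ranks of variable 1: 2, 4, 1, 5, 3, 6
Ranks of variable 2: 6, 3, 2, 5, 4, 1
d = r₁ − r₂: -4, 1, -1, 0, -1, 5
d²: 16, 1, 1, 0, 1, 25; Σd² = 44
ρ = 1 − 6·44/(6·35) = 1 − 264/210 = -0.257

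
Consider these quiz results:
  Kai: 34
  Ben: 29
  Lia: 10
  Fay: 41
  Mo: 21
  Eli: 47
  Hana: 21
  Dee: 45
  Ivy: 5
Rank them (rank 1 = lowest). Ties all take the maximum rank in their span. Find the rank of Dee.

8

Sorted (ascending): 5, 10, 21, 21, 29, 34, 41, 45, 47
The 2 values of 21 occupy positions 3–4 → each gets rank 4.
Dee has value 45 → rank 8.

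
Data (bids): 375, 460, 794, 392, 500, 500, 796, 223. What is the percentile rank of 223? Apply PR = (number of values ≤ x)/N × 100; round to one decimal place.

12.5

N = 8.
Strictly below 223: 0. Equal to 223: 1.
PR = 1/8 × 100 = 12.5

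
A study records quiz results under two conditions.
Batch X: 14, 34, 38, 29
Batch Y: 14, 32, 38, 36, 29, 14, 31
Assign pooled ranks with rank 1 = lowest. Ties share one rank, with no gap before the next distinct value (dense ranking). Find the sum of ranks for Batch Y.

Sorted (ascending): 14, 14, 14, 29, 29, 31, 32, 34, 36, 38, 38
The 3 values of 14 share dense rank 1.
The 2 values of 29 share dense rank 2.
The 2 values of 38 share dense rank 7.
Remaining distinct values take the next consecutive integers.
Batch Y values → pooled ranks: 14→1, 32→4, 38→7, 36→6, 29→2, 14→1, 31→3
Rank sum = 1 + 4 + 7 + 6 + 2 + 1 + 3 = 24

24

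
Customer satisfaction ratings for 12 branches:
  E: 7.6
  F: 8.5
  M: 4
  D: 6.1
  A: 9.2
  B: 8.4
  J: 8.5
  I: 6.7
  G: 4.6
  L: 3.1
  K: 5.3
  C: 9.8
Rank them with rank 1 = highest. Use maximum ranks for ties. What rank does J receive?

4

Sorted (descending): 9.8, 9.2, 8.5, 8.5, 8.4, 7.6, 6.7, 6.1, 5.3, 4.6, 4, 3.1
The 2 values of 8.5 occupy positions 3–4 → each gets rank 4.
J has value 8.5 → rank 4.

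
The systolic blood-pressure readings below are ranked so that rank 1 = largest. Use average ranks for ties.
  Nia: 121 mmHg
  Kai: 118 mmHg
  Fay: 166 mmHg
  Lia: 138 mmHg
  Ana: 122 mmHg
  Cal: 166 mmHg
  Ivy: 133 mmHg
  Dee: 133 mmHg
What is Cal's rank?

Sorted (descending): 166, 166, 138, 133, 133, 122, 121, 118
The 2 values of 166 occupy positions 1–2 → average rank (1+2)/2 = 1.5.
The 2 values of 133 occupy positions 4–5 → average rank (4+5)/2 = 4.5.
Cal has value 166 mmHg → rank 1.5.

1.5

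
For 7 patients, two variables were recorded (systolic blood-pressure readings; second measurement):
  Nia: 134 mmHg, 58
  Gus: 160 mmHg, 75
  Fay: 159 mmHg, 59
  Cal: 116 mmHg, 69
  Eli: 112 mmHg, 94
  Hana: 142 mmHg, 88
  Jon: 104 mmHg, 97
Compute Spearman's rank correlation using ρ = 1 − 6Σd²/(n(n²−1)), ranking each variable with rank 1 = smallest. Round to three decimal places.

-0.536

Ranks of variable 1: 4, 7, 6, 3, 2, 5, 1
Ranks of variable 2: 1, 4, 2, 3, 6, 5, 7
d = r₁ − r₂: 3, 3, 4, 0, -4, 0, -6
d²: 9, 9, 16, 0, 16, 0, 36; Σd² = 86
ρ = 1 − 6·86/(7·48) = 1 − 516/336 = -0.536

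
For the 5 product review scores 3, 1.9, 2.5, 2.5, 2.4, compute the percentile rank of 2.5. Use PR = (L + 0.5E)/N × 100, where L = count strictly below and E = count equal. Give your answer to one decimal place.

N = 5.
Strictly below 2.5: 2. Equal to 2.5: 2.
PR = (2 + 0.5·2)/5 × 100 = 60.0

60.0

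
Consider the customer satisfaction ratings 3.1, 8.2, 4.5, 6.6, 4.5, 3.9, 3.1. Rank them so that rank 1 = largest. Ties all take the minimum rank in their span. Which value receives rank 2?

6.6

Sorted (descending): 8.2, 6.6, 4.5, 4.5, 3.9, 3.1, 3.1
The 2 values of 4.5 occupy positions 3–4 → each gets rank 3.
The 2 values of 3.1 occupy positions 6–7 → each gets rank 6.
Rank 2 → value 6.6.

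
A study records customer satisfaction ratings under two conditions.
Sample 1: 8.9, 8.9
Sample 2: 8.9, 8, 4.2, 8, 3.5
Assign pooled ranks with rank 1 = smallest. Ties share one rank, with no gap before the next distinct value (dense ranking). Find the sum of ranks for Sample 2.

13

Sorted (ascending): 3.5, 4.2, 8, 8, 8.9, 8.9, 8.9
The 2 values of 8 share dense rank 3.
The 3 values of 8.9 share dense rank 4.
Remaining distinct values take the next consecutive integers.
Sample 2 values → pooled ranks: 8.9→4, 8→3, 4.2→2, 8→3, 3.5→1
Rank sum = 4 + 3 + 2 + 3 + 1 = 13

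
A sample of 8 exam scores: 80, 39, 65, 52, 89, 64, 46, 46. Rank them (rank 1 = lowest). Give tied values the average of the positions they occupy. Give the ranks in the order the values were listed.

Sorted (ascending): 39, 46, 46, 52, 64, 65, 80, 89
The 2 values of 46 occupy positions 2–3 → average rank (2+3)/2 = 2.5.

7, 1, 6, 4, 8, 5, 2.5, 2.5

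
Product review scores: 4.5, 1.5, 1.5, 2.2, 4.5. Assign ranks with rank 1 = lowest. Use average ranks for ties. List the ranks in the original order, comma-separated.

4.5, 1.5, 1.5, 3, 4.5

Sorted (ascending): 1.5, 1.5, 2.2, 4.5, 4.5
The 2 values of 1.5 occupy positions 1–2 → average rank (1+2)/2 = 1.5.
The 2 values of 4.5 occupy positions 4–5 → average rank (4+5)/2 = 4.5.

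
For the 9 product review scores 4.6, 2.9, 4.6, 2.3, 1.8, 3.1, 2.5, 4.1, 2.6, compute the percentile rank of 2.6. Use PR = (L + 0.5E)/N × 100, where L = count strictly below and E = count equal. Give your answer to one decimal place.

38.9

N = 9.
Strictly below 2.6: 3. Equal to 2.6: 1.
PR = (3 + 0.5·1)/9 × 100 = 38.9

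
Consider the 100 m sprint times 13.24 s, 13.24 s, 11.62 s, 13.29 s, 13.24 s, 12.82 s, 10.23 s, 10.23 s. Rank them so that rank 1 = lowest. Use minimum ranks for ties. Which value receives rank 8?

Sorted (ascending): 10.23, 10.23, 11.62, 12.82, 13.24, 13.24, 13.24, 13.29
The 2 values of 10.23 occupy positions 1–2 → each gets rank 1.
The 3 values of 13.24 occupy positions 5–7 → each gets rank 5.
Rank 8 → value 13.29.

13.29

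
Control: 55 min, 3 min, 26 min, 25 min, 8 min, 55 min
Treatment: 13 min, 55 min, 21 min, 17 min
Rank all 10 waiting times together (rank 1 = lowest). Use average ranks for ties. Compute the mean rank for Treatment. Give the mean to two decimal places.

Sorted (ascending): 3, 8, 13, 17, 21, 25, 26, 55, 55, 55
The 3 values of 55 occupy positions 8–10 → average rank 9.
Treatment values → pooled ranks: 13→3, 55→9, 21→5, 17→4
Mean rank = (3 + 9 + 5 + 4) / 4 = 5.25

5.25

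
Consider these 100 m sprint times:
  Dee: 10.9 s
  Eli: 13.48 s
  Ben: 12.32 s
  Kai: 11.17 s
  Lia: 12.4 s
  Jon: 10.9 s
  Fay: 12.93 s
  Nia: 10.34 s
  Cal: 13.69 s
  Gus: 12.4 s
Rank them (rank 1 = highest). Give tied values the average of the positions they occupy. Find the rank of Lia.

4.5

Sorted (descending): 13.69, 13.48, 12.93, 12.4, 12.4, 12.32, 11.17, 10.9, 10.9, 10.34
The 2 values of 12.4 occupy positions 4–5 → average rank (4+5)/2 = 4.5.
The 2 values of 10.9 occupy positions 8–9 → average rank (8+9)/2 = 8.5.
Lia has value 12.4 s → rank 4.5.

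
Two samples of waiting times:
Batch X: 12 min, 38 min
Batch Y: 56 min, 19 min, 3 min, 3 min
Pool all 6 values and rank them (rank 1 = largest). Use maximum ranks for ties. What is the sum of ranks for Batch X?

6

Sorted (descending): 56, 38, 19, 12, 3, 3
The 2 values of 3 occupy positions 5–6 → each gets rank 6.
Batch X values → pooled ranks: 12→4, 38→2
Rank sum = 4 + 2 = 6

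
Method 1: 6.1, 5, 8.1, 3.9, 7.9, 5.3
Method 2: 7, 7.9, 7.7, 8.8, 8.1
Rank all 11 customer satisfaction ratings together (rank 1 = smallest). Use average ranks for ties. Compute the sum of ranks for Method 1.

27

Sorted (ascending): 3.9, 5, 5.3, 6.1, 7, 7.7, 7.9, 7.9, 8.1, 8.1, 8.8
The 2 values of 7.9 occupy positions 7–8 → average rank (7+8)/2 = 7.5.
The 2 values of 8.1 occupy positions 9–10 → average rank (9+10)/2 = 9.5.
Method 1 values → pooled ranks: 6.1→4, 5→2, 8.1→9.5, 3.9→1, 7.9→7.5, 5.3→3
Rank sum = 4 + 2 + 9.5 + 1 + 7.5 + 3 = 27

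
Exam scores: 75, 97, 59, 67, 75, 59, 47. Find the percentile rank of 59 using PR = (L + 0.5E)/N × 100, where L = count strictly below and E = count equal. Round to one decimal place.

28.6

N = 7.
Strictly below 59: 1. Equal to 59: 2.
PR = (1 + 0.5·2)/7 × 100 = 28.6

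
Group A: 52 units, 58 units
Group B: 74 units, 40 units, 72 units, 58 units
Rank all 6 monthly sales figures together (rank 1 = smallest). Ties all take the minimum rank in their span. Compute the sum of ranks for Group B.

Sorted (ascending): 40, 52, 58, 58, 72, 74
The 2 values of 58 occupy positions 3–4 → each gets rank 3.
Group B values → pooled ranks: 74→6, 40→1, 72→5, 58→3
Rank sum = 6 + 1 + 5 + 3 = 15

15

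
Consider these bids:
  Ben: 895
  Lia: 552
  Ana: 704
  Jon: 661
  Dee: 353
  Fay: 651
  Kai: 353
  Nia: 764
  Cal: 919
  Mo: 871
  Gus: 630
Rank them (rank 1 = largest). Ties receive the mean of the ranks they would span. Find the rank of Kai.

10.5

Sorted (descending): 919, 895, 871, 764, 704, 661, 651, 630, 552, 353, 353
The 2 values of 353 occupy positions 10–11 → average rank (10+11)/2 = 10.5.
Kai has value 353 → rank 10.5.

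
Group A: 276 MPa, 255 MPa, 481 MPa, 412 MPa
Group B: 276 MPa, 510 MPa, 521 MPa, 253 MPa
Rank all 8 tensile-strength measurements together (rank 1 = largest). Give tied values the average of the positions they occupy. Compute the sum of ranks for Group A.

19.5

Sorted (descending): 521, 510, 481, 412, 276, 276, 255, 253
The 2 values of 276 occupy positions 5–6 → average rank (5+6)/2 = 5.5.
Group A values → pooled ranks: 276→5.5, 255→7, 481→3, 412→4
Rank sum = 5.5 + 7 + 3 + 4 = 19.5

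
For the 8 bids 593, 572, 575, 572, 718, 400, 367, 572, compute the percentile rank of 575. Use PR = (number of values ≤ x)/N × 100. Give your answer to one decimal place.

75.0

N = 8.
Strictly below 575: 5. Equal to 575: 1.
PR = 6/8 × 100 = 75.0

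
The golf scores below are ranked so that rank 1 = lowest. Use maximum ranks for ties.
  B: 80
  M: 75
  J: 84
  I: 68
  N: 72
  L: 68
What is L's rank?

2

Sorted (ascending): 68, 68, 72, 75, 80, 84
The 2 values of 68 occupy positions 1–2 → each gets rank 2.
L has value 68 → rank 2.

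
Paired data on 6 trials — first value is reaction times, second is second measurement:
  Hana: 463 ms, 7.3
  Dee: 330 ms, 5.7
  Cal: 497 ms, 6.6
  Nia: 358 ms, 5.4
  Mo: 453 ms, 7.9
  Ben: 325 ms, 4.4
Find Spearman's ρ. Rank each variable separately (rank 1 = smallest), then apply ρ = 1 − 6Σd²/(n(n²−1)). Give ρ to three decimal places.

Ranks of variable 1: 5, 2, 6, 3, 4, 1
Ranks of variable 2: 5, 3, 4, 2, 6, 1
d = r₁ − r₂: 0, -1, 2, 1, -2, 0
d²: 0, 1, 4, 1, 4, 0; Σd² = 10
ρ = 1 − 6·10/(6·35) = 1 − 60/210 = 0.714

0.714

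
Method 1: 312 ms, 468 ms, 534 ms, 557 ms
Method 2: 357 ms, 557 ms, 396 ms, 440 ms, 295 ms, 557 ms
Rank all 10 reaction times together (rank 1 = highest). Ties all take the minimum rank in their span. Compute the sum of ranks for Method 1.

Sorted (descending): 557, 557, 557, 534, 468, 440, 396, 357, 312, 295
The 3 values of 557 occupy positions 1–3 → each gets rank 1.
Method 1 values → pooled ranks: 312→9, 468→5, 534→4, 557→1
Rank sum = 9 + 5 + 4 + 1 = 19

19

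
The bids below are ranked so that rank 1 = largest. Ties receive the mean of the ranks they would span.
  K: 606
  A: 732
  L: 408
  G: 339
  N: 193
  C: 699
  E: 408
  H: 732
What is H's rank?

1.5

Sorted (descending): 732, 732, 699, 606, 408, 408, 339, 193
The 2 values of 732 occupy positions 1–2 → average rank (1+2)/2 = 1.5.
The 2 values of 408 occupy positions 5–6 → average rank (5+6)/2 = 5.5.
H has value 732 → rank 1.5.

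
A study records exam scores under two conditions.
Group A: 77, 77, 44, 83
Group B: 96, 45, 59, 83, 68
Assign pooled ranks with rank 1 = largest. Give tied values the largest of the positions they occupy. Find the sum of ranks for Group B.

25

Sorted (descending): 96, 83, 83, 77, 77, 68, 59, 45, 44
The 2 values of 83 occupy positions 2–3 → each gets rank 3.
The 2 values of 77 occupy positions 4–5 → each gets rank 5.
Group B values → pooled ranks: 96→1, 45→8, 59→7, 83→3, 68→6
Rank sum = 1 + 8 + 7 + 3 + 6 = 25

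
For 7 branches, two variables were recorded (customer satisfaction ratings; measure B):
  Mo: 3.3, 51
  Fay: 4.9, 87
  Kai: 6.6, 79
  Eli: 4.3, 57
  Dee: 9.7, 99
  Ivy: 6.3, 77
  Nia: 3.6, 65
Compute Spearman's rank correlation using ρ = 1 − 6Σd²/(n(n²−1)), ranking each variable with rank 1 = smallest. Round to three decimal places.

0.857

Ranks of variable 1: 1, 4, 6, 3, 7, 5, 2
Ranks of variable 2: 1, 6, 5, 2, 7, 4, 3
d = r₁ − r₂: 0, -2, 1, 1, 0, 1, -1
d²: 0, 4, 1, 1, 0, 1, 1; Σd² = 8
ρ = 1 − 6·8/(7·48) = 1 − 48/336 = 0.857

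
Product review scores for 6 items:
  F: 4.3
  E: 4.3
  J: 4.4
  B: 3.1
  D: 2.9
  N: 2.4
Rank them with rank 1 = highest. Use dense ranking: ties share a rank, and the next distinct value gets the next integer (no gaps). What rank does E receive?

Sorted (descending): 4.4, 4.3, 4.3, 3.1, 2.9, 2.4
The 2 values of 4.3 share dense rank 2.
Remaining distinct values take the next consecutive integers.
E has value 4.3 → rank 2.

2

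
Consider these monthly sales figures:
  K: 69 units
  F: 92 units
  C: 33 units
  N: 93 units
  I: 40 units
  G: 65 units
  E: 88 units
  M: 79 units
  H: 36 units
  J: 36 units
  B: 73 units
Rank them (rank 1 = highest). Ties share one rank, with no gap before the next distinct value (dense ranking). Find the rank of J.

9

Sorted (descending): 93, 92, 88, 79, 73, 69, 65, 40, 36, 36, 33
The 2 values of 36 share dense rank 9.
Remaining distinct values take the next consecutive integers.
J has value 36 units → rank 9.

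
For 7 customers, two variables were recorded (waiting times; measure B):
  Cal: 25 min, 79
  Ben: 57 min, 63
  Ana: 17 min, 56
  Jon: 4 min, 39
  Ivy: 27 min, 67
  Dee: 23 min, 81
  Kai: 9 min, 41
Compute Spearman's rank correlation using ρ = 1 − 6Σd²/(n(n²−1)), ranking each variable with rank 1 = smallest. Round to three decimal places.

0.643

Ranks of variable 1: 5, 7, 3, 1, 6, 4, 2
Ranks of variable 2: 6, 4, 3, 1, 5, 7, 2
d = r₁ − r₂: -1, 3, 0, 0, 1, -3, 0
d²: 1, 9, 0, 0, 1, 9, 0; Σd² = 20
ρ = 1 − 6·20/(7·48) = 1 − 120/336 = 0.643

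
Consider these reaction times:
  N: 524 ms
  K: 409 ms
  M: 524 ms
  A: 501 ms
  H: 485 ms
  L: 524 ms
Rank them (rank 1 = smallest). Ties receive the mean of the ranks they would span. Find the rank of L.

5

Sorted (ascending): 409, 485, 501, 524, 524, 524
The 3 values of 524 occupy positions 4–6 → average rank 5.
L has value 524 ms → rank 5.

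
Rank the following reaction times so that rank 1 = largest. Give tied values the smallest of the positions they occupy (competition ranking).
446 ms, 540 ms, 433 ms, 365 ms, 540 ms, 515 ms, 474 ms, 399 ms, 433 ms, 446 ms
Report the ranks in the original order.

Sorted (descending): 540, 540, 515, 474, 446, 446, 433, 433, 399, 365
The 2 values of 540 occupy positions 1–2 → each gets rank 1.
The 2 values of 446 occupy positions 5–6 → each gets rank 5.
The 2 values of 433 occupy positions 7–8 → each gets rank 7.

5, 1, 7, 10, 1, 3, 4, 9, 7, 5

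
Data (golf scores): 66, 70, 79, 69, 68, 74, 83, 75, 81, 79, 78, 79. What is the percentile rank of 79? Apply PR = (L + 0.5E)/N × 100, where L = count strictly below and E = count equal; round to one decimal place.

N = 12.
Strictly below 79: 7. Equal to 79: 3.
PR = (7 + 0.5·3)/12 × 100 = 70.8

70.8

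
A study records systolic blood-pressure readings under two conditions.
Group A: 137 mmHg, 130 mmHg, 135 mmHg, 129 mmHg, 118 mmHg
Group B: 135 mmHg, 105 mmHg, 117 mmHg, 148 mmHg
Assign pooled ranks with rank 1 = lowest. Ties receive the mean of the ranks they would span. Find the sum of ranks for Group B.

Sorted (ascending): 105, 117, 118, 129, 130, 135, 135, 137, 148
The 2 values of 135 occupy positions 6–7 → average rank (6+7)/2 = 6.5.
Group B values → pooled ranks: 135→6.5, 105→1, 117→2, 148→9
Rank sum = 6.5 + 1 + 2 + 9 = 18.5

18.5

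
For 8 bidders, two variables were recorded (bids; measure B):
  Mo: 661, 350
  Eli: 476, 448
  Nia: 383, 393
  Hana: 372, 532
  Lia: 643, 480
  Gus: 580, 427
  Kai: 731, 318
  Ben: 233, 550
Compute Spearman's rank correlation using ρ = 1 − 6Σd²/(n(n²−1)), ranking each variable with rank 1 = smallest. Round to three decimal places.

Ranks of variable 1: 7, 4, 3, 2, 6, 5, 8, 1
Ranks of variable 2: 2, 5, 3, 7, 6, 4, 1, 8
d = r₁ − r₂: 5, -1, 0, -5, 0, 1, 7, -7
d²: 25, 1, 0, 25, 0, 1, 49, 49; Σd² = 150
ρ = 1 − 6·150/(8·63) = 1 − 900/504 = -0.786

-0.786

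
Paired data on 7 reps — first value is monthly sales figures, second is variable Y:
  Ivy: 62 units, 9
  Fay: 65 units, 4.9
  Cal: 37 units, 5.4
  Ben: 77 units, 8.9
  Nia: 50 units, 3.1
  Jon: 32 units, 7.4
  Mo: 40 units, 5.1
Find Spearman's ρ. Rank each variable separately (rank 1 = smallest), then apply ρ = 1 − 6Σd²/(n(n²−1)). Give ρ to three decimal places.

Ranks of variable 1: 5, 6, 2, 7, 4, 1, 3
Ranks of variable 2: 7, 2, 4, 6, 1, 5, 3
d = r₁ − r₂: -2, 4, -2, 1, 3, -4, 0
d²: 4, 16, 4, 1, 9, 16, 0; Σd² = 50
ρ = 1 − 6·50/(7·48) = 1 − 300/336 = 0.107

0.107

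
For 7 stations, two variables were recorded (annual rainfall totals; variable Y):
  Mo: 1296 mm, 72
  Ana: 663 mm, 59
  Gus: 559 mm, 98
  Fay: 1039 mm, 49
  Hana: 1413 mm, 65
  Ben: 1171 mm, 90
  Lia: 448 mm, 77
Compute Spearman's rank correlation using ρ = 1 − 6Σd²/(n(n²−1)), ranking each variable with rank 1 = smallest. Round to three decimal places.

-0.286

Ranks of variable 1: 6, 3, 2, 4, 7, 5, 1
Ranks of variable 2: 4, 2, 7, 1, 3, 6, 5
d = r₁ − r₂: 2, 1, -5, 3, 4, -1, -4
d²: 4, 1, 25, 9, 16, 1, 16; Σd² = 72
ρ = 1 − 6·72/(7·48) = 1 − 432/336 = -0.286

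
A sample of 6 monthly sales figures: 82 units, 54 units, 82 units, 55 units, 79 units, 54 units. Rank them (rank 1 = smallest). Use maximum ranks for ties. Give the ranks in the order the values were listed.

6, 2, 6, 3, 4, 2

Sorted (ascending): 54, 54, 55, 79, 82, 82
The 2 values of 54 occupy positions 1–2 → each gets rank 2.
The 2 values of 82 occupy positions 5–6 → each gets rank 6.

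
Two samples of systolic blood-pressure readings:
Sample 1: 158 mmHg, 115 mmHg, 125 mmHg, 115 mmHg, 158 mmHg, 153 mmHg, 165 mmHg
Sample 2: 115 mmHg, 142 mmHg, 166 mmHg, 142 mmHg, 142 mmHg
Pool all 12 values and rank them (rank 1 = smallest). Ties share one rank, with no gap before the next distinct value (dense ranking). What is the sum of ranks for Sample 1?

Sorted (ascending): 115, 115, 115, 125, 142, 142, 142, 153, 158, 158, 165, 166
The 3 values of 115 share dense rank 1.
The 3 values of 142 share dense rank 3.
The 2 values of 158 share dense rank 5.
Remaining distinct values take the next consecutive integers.
Sample 1 values → pooled ranks: 158→5, 115→1, 125→2, 115→1, 158→5, 153→4, 165→6
Rank sum = 5 + 1 + 2 + 1 + 5 + 4 + 6 = 24

24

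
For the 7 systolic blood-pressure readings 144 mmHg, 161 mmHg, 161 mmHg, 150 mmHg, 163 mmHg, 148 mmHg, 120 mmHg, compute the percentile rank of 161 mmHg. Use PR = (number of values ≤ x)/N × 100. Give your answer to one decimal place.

85.7

N = 7.
Strictly below 161: 4. Equal to 161: 2.
PR = 6/7 × 100 = 85.7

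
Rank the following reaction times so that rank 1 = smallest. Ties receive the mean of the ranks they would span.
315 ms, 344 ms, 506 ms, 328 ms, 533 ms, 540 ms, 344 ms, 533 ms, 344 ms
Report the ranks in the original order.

1, 4, 6, 2, 7.5, 9, 4, 7.5, 4

Sorted (ascending): 315, 328, 344, 344, 344, 506, 533, 533, 540
The 3 values of 344 occupy positions 3–5 → average rank 4.
The 2 values of 533 occupy positions 7–8 → average rank (7+8)/2 = 7.5.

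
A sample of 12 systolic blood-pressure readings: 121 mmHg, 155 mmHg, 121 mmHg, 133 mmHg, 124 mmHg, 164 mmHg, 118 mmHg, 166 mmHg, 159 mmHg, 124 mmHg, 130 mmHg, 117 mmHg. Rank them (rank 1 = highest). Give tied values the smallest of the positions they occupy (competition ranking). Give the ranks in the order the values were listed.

9, 4, 9, 5, 7, 2, 11, 1, 3, 7, 6, 12

Sorted (descending): 166, 164, 159, 155, 133, 130, 124, 124, 121, 121, 118, 117
The 2 values of 124 occupy positions 7–8 → each gets rank 7.
The 2 values of 121 occupy positions 9–10 → each gets rank 9.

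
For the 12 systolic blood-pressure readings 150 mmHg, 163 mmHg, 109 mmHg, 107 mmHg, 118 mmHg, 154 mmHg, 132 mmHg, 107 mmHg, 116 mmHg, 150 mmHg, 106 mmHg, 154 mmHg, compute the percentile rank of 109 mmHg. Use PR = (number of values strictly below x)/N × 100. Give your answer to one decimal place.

25.0

N = 12.
Strictly below 109: 3. Equal to 109: 1.
PR = 3/12 × 100 = 25.0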